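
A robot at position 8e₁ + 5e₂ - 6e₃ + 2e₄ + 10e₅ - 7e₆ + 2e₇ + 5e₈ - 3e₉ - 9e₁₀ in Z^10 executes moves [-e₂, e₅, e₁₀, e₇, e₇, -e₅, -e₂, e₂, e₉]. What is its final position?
(8, 4, -6, 2, 10, -7, 4, 5, -2, -8)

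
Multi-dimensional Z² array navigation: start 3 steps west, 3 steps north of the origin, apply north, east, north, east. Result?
(-1, 5)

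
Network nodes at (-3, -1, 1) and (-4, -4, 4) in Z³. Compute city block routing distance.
7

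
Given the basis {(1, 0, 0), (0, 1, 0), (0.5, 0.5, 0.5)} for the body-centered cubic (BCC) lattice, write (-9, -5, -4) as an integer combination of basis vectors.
-5b₁ - b₂ - 8b₃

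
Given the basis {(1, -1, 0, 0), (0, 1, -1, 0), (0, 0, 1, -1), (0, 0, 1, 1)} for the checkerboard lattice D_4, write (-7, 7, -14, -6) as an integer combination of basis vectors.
-7b₁ - 4b₃ - 10b₄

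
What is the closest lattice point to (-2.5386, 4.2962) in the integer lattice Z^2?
(-3, 4)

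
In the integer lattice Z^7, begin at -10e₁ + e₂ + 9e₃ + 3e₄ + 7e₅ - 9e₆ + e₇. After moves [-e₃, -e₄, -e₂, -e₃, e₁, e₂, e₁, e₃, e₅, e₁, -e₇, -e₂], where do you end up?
(-7, 0, 8, 2, 8, -9, 0)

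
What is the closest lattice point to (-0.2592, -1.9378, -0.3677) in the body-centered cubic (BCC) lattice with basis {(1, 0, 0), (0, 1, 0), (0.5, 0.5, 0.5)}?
(0, -2, 0)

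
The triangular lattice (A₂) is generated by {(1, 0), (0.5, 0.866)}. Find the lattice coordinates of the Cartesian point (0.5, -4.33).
3b₁ - 5b₂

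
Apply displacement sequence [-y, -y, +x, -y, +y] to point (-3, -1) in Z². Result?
(-2, -3)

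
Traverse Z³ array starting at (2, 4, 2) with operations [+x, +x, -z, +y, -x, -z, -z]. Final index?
(3, 5, -1)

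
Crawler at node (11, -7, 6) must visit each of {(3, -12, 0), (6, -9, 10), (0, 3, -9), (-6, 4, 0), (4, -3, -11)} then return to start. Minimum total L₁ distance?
108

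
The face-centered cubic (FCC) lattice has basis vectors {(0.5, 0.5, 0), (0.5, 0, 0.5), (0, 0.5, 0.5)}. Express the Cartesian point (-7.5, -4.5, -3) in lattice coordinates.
-9b₁ - 6b₂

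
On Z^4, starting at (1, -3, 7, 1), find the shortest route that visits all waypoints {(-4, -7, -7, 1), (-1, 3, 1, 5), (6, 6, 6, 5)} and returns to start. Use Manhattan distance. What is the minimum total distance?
82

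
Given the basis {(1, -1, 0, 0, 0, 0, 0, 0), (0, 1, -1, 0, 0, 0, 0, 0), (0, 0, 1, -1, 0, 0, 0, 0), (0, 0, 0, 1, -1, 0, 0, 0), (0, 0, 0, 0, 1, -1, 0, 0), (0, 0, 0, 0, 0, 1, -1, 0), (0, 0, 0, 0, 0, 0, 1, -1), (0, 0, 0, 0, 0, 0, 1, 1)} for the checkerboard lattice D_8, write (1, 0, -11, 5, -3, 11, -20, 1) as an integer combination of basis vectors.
b₁ + b₂ - 10b₃ - 5b₄ - 8b₅ + 3b₆ - 9b₇ - 8b₈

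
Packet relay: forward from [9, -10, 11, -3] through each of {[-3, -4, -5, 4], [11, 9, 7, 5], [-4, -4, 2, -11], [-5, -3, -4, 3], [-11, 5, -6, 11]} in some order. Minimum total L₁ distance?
130
(one optimal route: (9, -10, 11, -3) → (11, 9, 7, 5) → (-11, 5, -6, 11) → (-3, -4, -5, 4) → (-5, -3, -4, 3) → (-4, -4, 2, -11))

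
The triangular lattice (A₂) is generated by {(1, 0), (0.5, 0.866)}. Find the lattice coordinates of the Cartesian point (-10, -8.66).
-5b₁ - 10b₂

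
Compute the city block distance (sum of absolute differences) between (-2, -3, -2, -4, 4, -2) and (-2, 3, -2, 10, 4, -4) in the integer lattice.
22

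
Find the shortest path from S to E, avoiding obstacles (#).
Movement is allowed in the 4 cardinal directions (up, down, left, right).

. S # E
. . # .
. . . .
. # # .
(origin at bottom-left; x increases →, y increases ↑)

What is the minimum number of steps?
6
(one shortest path: (1, 3) → (1, 2) → (1, 1) → (2, 1) → (3, 1) → (3, 2) → (3, 3))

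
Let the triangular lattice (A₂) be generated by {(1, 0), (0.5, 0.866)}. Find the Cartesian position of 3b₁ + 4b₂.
(5, 3.464)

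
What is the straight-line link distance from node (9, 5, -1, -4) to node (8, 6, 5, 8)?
13.4907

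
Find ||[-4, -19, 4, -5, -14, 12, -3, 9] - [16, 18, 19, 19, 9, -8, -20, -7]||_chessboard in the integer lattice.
37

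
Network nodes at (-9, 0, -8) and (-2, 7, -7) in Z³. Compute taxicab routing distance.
15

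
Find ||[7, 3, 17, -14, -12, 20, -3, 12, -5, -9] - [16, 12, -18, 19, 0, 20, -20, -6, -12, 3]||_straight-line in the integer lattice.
58.532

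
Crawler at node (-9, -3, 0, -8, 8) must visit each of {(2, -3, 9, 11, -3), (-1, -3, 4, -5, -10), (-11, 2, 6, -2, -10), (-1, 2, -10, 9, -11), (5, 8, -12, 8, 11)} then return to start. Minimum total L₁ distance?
218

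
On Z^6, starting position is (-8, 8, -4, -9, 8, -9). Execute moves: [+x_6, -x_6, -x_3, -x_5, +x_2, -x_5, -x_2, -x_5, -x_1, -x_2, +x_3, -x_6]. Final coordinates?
(-9, 7, -4, -9, 5, -10)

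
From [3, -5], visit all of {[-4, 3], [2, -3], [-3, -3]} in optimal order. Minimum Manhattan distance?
15
(one optimal route: (3, -5) → (2, -3) → (-3, -3) → (-4, 3))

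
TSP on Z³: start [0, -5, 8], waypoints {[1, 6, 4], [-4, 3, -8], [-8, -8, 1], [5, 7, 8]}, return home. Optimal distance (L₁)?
88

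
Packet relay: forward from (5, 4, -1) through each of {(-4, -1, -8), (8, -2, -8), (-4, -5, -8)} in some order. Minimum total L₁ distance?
33
(one optimal route: (5, 4, -1) → (8, -2, -8) → (-4, -1, -8) → (-4, -5, -8))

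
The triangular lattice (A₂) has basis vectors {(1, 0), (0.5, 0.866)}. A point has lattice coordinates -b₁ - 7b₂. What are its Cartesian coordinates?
(-4.5, -6.062)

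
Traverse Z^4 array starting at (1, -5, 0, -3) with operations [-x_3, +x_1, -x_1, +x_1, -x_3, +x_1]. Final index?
(3, -5, -2, -3)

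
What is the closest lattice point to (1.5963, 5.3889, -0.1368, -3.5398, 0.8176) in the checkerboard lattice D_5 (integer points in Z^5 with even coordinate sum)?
(2, 5, 0, -4, 1)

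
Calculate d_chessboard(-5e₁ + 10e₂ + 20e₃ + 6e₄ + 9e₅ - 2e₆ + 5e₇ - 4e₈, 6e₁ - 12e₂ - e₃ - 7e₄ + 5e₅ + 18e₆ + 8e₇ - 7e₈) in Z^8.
22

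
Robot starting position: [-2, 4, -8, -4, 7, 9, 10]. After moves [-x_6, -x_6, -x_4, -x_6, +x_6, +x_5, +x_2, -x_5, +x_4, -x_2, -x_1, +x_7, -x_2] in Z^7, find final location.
(-3, 3, -8, -4, 7, 7, 11)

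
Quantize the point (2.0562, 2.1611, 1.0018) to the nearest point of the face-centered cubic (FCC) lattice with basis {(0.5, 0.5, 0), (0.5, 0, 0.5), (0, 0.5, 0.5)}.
(2, 2, 1)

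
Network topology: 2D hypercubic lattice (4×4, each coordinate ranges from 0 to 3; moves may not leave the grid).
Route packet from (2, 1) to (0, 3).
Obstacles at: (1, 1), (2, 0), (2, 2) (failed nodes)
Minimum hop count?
6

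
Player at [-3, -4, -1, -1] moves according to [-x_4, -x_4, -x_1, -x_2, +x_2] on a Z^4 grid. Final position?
(-4, -4, -1, -3)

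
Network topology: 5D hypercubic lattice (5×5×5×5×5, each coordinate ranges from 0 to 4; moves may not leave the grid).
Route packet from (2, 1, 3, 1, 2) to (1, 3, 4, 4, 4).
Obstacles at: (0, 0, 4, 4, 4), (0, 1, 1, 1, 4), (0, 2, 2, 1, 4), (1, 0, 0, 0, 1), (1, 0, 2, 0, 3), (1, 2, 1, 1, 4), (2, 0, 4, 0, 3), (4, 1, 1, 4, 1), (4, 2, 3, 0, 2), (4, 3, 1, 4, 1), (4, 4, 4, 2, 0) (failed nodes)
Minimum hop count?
9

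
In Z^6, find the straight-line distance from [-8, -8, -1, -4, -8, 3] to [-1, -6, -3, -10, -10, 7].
10.6301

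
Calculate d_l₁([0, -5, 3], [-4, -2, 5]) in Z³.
9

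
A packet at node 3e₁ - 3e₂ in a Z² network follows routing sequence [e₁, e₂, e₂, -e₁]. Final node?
(3, -1)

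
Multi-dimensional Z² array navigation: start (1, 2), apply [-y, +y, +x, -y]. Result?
(2, 1)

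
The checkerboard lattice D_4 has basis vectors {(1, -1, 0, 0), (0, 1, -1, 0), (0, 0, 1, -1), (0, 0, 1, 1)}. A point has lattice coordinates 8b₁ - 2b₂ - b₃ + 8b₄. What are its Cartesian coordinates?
(8, -10, 9, 9)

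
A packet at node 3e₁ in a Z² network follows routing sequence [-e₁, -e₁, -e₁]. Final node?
(0, 0)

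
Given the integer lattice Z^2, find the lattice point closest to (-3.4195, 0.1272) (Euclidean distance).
(-3, 0)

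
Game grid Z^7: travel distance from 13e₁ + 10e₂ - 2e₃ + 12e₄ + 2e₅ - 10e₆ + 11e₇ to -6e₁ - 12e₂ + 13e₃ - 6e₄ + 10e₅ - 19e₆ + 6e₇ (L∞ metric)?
22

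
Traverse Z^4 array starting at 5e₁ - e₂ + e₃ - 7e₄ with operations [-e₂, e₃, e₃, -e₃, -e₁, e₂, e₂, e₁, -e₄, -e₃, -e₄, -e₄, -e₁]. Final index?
(4, 0, 1, -10)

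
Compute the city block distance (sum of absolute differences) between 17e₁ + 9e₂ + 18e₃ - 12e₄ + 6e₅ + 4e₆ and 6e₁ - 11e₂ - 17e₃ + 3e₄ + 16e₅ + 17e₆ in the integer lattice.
104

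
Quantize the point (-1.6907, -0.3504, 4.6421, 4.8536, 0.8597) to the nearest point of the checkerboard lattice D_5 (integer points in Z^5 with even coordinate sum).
(-2, 0, 4, 5, 1)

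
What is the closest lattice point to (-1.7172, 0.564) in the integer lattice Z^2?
(-2, 1)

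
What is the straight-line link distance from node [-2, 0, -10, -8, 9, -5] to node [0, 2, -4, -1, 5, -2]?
10.8628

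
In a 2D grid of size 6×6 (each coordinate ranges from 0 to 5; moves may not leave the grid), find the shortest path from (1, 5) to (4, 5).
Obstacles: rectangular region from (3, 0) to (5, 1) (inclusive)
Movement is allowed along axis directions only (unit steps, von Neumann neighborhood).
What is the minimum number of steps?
3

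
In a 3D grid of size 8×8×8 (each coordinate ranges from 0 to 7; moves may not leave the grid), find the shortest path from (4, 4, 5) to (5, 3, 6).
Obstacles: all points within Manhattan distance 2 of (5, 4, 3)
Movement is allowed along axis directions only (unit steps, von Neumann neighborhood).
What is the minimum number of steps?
3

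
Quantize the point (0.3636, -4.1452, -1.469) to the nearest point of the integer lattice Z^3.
(0, -4, -1)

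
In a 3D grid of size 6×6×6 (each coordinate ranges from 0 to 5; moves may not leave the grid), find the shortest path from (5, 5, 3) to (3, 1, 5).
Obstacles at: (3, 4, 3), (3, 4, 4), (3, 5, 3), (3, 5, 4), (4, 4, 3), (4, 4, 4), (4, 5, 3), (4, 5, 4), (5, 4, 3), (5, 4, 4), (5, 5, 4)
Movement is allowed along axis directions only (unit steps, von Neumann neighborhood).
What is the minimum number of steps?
10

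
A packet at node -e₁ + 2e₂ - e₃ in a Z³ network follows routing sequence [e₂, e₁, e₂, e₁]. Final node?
(1, 4, -1)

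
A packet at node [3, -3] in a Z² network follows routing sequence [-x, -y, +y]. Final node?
(2, -3)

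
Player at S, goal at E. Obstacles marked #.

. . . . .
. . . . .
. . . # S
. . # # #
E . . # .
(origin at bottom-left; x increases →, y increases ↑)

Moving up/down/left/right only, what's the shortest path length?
8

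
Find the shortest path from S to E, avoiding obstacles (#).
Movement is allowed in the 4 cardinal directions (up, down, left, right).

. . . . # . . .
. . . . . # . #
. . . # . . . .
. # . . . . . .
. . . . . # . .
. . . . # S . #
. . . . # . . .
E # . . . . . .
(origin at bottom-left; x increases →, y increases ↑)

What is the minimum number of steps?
9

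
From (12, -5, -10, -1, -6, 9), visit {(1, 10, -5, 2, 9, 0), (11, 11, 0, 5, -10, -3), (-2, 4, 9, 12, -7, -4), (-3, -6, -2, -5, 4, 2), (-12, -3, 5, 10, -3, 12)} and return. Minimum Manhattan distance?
264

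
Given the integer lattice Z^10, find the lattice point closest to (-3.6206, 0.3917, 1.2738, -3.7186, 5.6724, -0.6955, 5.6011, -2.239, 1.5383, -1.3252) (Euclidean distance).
(-4, 0, 1, -4, 6, -1, 6, -2, 2, -1)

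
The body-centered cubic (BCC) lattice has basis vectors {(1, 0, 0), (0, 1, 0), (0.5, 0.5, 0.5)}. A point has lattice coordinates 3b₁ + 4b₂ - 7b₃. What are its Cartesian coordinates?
(-0.5, 0.5, -3.5)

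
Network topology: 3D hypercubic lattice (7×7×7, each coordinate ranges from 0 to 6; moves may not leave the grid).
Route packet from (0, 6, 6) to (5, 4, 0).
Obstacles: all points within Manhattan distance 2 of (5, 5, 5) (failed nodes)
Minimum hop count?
13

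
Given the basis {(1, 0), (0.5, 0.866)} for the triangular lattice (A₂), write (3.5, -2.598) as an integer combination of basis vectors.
5b₁ - 3b₂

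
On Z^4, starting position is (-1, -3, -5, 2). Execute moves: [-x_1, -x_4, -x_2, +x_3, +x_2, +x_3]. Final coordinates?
(-2, -3, -3, 1)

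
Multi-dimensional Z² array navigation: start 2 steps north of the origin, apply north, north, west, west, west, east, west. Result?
(-3, 4)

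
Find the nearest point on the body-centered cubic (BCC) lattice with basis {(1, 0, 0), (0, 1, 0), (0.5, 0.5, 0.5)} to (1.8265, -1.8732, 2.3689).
(2, -2, 2)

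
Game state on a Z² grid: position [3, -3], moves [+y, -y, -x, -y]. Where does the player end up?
(2, -4)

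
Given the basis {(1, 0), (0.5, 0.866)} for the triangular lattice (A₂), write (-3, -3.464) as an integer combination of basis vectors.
-b₁ - 4b₂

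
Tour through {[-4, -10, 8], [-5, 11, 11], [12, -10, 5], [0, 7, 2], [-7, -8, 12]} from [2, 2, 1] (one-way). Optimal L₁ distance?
76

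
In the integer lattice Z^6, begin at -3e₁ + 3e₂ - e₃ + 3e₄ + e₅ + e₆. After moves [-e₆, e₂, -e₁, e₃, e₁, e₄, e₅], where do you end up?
(-3, 4, 0, 4, 2, 0)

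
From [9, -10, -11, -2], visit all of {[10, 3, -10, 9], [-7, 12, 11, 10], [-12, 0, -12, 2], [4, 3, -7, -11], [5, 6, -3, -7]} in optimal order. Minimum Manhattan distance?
154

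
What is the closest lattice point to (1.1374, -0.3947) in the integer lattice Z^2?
(1, 0)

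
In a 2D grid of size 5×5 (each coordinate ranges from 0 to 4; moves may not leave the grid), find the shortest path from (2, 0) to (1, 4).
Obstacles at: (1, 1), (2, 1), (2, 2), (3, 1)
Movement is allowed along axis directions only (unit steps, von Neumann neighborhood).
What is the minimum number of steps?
7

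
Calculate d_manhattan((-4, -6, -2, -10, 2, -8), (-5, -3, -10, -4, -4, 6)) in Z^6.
38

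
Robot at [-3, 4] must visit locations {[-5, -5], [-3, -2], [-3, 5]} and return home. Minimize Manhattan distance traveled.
24
(one optimal route: (-3, 4) → (-5, -5) → (-3, -2) → (-3, 5) → (-3, 4))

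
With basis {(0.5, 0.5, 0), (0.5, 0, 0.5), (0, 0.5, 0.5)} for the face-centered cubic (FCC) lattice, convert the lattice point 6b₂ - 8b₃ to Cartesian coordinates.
(3, -4, -1)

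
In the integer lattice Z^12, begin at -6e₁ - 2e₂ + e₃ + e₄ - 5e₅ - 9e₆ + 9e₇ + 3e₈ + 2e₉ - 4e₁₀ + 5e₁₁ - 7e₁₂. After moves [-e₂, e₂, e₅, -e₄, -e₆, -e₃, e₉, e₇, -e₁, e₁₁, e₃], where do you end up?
(-7, -2, 1, 0, -4, -10, 10, 3, 3, -4, 6, -7)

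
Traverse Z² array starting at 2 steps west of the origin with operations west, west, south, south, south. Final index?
(-4, -3)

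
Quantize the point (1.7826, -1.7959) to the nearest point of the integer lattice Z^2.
(2, -2)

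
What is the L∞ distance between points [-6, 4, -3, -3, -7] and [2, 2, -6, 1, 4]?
11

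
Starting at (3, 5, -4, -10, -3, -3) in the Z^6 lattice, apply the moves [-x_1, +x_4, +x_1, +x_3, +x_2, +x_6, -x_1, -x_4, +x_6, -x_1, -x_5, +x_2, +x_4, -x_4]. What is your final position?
(1, 7, -3, -10, -4, -1)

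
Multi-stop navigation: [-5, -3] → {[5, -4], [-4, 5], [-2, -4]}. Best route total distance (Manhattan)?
27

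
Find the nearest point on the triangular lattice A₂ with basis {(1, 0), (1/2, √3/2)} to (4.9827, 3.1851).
(5, 3.464)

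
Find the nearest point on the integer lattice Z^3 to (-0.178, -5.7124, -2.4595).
(0, -6, -2)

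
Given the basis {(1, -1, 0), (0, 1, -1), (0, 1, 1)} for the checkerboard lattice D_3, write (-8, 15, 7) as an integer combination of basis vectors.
-8b₁ + 7b₃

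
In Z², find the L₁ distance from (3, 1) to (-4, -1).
9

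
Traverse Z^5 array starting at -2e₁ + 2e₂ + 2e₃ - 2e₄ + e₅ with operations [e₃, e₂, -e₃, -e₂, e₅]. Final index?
(-2, 2, 2, -2, 2)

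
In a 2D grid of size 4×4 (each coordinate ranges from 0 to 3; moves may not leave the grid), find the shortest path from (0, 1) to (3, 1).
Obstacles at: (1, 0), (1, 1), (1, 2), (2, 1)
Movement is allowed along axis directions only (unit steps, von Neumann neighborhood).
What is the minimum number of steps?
7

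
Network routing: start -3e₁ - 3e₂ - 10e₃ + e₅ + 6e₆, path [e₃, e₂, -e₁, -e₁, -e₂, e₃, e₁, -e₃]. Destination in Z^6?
(-4, -3, -9, 0, 1, 6)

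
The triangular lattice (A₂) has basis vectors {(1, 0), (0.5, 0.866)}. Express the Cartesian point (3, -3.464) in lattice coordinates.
5b₁ - 4b₂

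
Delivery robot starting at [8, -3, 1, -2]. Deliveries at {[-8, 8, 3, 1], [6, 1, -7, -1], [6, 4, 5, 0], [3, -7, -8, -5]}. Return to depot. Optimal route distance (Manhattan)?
106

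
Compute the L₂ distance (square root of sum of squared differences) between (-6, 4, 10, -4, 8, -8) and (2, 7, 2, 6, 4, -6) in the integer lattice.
16.0312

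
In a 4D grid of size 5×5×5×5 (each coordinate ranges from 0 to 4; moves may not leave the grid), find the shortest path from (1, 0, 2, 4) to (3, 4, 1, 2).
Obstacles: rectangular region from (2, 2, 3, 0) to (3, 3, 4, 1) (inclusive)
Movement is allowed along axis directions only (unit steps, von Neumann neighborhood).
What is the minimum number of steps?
9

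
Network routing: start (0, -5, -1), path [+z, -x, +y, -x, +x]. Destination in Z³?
(-1, -4, 0)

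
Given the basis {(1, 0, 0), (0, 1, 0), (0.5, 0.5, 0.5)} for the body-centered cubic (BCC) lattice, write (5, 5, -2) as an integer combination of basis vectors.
7b₁ + 7b₂ - 4b₃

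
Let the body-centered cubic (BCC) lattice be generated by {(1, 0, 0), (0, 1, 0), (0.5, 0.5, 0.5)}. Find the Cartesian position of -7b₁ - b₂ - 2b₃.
(-8, -2, -1)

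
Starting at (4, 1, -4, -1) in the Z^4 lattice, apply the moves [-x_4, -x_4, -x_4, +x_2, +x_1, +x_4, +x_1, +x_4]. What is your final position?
(6, 2, -4, -2)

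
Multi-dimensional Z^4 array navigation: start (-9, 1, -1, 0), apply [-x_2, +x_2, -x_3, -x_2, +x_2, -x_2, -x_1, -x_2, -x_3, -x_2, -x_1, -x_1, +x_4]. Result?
(-12, -2, -3, 1)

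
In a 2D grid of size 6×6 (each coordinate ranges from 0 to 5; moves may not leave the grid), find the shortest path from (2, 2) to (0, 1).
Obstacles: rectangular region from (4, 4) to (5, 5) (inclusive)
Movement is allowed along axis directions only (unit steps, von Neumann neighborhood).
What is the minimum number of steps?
3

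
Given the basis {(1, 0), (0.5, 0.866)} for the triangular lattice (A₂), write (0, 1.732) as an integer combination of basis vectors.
-b₁ + 2b₂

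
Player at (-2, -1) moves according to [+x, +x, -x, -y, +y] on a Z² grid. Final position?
(-1, -1)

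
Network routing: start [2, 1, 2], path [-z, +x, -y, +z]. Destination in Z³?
(3, 0, 2)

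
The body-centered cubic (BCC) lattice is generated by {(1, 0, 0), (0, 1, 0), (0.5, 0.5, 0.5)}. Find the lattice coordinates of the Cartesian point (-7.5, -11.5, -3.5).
-4b₁ - 8b₂ - 7b₃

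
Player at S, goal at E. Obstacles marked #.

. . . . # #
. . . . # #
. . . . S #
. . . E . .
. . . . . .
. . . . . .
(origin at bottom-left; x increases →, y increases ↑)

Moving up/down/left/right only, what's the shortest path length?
2
(one shortest path: (4, 3) → (3, 3) → (3, 2))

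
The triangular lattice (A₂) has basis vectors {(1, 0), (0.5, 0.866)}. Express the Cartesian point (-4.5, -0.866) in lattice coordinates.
-4b₁ - b₂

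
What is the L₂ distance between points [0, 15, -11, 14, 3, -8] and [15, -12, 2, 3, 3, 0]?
36.1663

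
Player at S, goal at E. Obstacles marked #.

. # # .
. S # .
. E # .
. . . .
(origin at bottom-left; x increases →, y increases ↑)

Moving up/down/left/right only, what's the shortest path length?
1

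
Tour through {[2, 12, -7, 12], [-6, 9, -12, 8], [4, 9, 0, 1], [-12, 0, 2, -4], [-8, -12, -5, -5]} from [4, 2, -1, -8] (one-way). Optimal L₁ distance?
125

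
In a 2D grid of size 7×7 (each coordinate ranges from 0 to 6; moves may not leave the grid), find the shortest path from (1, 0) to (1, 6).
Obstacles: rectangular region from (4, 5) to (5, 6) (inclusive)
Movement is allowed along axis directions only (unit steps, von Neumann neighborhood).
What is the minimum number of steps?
6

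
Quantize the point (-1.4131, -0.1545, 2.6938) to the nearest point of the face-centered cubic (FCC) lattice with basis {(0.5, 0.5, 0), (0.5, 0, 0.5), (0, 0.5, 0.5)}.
(-1.5, 0, 2.5)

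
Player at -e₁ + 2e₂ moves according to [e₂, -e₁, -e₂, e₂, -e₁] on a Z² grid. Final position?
(-3, 3)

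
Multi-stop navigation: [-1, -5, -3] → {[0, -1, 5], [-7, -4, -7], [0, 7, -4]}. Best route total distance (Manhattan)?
49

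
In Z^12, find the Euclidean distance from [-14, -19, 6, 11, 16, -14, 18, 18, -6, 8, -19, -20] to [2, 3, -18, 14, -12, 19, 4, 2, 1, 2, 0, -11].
64.6297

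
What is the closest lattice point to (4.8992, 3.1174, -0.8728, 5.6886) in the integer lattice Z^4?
(5, 3, -1, 6)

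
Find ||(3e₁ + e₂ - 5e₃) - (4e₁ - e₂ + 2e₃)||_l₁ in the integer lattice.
10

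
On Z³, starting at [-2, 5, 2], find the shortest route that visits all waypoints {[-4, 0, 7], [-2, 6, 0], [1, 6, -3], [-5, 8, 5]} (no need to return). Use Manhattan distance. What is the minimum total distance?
36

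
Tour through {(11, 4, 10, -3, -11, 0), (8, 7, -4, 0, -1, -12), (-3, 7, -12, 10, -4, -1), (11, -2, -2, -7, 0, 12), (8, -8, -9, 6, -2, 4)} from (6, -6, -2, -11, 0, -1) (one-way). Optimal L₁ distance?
193
(one optimal route: (6, -6, -2, -11, 0, -1) → (11, -2, -2, -7, 0, 12) → (8, -8, -9, 6, -2, 4) → (-3, 7, -12, 10, -4, -1) → (8, 7, -4, 0, -1, -12) → (11, 4, 10, -3, -11, 0))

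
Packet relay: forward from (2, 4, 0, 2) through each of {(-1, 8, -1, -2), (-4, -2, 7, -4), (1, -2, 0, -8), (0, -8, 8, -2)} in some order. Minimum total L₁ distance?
60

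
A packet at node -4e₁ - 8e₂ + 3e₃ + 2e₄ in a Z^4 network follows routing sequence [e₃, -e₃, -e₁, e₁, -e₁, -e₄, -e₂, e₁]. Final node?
(-4, -9, 3, 1)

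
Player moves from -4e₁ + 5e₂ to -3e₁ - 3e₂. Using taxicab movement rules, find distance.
9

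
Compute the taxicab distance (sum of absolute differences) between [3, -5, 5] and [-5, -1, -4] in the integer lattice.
21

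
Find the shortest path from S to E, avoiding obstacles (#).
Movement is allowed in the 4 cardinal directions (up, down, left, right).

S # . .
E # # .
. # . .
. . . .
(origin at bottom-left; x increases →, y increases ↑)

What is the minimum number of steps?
1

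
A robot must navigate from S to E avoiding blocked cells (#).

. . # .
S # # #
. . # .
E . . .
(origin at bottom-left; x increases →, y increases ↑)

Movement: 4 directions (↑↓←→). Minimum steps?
2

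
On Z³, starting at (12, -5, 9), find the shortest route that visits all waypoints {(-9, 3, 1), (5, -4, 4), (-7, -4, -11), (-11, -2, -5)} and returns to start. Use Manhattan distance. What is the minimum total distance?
102
(one optimal route: (12, -5, 9) → (-9, 3, 1) → (-11, -2, -5) → (-7, -4, -11) → (5, -4, 4) → (12, -5, 9))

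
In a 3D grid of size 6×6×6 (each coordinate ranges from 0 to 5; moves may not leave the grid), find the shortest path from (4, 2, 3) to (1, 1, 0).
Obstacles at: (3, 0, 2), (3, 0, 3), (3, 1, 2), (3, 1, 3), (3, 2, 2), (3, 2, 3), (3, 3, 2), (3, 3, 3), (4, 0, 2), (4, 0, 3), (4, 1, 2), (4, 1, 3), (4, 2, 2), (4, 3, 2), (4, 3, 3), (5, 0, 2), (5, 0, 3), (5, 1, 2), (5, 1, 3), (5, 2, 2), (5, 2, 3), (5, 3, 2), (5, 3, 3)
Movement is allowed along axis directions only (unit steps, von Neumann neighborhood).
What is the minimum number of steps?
9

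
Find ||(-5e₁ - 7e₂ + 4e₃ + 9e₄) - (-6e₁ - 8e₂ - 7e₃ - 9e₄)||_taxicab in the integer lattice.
31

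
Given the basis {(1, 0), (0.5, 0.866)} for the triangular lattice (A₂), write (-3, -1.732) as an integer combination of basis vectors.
-2b₁ - 2b₂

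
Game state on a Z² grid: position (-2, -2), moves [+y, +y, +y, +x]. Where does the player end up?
(-1, 1)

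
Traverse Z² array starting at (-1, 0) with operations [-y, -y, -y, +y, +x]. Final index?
(0, -2)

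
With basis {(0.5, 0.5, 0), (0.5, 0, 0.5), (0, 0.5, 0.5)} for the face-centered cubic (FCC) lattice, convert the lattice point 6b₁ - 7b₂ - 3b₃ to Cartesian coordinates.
(-0.5, 1.5, -5)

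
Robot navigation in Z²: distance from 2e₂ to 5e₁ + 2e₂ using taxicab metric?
5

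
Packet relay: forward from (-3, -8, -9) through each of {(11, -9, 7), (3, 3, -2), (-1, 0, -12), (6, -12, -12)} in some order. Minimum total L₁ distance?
81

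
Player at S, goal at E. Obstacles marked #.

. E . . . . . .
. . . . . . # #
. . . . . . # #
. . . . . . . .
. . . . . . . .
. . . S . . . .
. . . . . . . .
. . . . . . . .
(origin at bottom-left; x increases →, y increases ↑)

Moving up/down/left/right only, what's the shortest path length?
7
(one shortest path: (3, 2) → (2, 2) → (1, 2) → (1, 3) → (1, 4) → (1, 5) → (1, 6) → (1, 7))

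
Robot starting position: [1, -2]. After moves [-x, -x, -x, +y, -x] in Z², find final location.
(-3, -1)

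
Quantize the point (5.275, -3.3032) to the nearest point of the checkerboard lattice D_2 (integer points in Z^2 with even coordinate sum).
(5, -3)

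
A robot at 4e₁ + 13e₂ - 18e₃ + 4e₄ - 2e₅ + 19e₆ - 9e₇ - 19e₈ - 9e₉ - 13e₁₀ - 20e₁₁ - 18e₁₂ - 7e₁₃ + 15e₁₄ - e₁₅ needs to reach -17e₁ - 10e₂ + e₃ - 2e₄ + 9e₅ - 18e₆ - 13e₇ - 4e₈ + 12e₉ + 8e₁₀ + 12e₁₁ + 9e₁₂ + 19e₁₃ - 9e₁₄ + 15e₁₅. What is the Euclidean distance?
85.0941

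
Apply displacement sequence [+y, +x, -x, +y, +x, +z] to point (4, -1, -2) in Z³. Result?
(5, 1, -1)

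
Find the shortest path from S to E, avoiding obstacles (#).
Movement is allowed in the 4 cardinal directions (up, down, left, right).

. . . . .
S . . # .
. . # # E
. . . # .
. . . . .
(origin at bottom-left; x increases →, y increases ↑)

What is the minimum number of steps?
7
(one shortest path: (0, 3) → (1, 3) → (2, 3) → (2, 4) → (3, 4) → (4, 4) → (4, 3) → (4, 2))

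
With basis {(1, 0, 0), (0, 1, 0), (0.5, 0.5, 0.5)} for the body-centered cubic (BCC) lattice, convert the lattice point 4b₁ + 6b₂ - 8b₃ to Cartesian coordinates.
(0, 2, -4)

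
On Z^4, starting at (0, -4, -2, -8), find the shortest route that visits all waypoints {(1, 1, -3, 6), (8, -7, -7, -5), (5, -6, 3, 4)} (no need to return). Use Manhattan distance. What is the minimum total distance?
61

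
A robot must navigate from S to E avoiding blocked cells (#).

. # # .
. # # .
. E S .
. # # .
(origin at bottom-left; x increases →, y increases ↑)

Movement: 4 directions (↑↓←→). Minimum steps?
1
(one shortest path: (2, 1) → (1, 1))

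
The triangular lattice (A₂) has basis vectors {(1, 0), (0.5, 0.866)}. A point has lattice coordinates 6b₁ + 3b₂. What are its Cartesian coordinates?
(7.5, 2.598)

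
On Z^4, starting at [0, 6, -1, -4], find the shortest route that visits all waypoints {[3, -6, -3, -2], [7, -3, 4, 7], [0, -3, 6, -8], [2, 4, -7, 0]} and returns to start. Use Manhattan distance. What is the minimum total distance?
98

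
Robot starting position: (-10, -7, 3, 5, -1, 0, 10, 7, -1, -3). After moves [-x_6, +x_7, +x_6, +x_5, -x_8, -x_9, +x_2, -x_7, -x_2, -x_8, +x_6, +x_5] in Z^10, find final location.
(-10, -7, 3, 5, 1, 1, 10, 5, -2, -3)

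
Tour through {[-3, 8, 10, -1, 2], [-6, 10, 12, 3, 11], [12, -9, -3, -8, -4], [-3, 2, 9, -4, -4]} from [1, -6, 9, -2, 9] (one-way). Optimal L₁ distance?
111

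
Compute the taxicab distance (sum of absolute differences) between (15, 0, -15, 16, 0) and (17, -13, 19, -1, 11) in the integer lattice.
77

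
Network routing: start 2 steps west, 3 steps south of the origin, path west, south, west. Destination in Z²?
(-4, -4)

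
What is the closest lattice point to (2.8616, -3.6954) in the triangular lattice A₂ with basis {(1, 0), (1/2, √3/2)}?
(3, -3.464)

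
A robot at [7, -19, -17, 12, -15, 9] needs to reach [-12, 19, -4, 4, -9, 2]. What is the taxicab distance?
91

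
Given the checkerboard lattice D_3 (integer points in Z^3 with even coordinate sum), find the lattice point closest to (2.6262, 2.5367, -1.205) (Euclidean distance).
(3, 2, -1)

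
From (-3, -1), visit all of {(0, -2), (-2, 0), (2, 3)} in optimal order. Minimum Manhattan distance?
13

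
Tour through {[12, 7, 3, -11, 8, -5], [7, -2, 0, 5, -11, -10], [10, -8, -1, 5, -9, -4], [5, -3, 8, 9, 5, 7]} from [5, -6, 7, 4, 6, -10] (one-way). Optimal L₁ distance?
148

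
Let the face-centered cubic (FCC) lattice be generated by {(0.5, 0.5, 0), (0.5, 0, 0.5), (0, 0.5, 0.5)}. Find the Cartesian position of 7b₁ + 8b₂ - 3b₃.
(7.5, 2, 2.5)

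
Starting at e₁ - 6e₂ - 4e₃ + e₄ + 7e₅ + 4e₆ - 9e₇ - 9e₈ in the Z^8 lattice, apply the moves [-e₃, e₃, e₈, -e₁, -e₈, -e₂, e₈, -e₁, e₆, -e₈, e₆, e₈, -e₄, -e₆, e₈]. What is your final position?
(-1, -7, -4, 0, 7, 5, -9, -7)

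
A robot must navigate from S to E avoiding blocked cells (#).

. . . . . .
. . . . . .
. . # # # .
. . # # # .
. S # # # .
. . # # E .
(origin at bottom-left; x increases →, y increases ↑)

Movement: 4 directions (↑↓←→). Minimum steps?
12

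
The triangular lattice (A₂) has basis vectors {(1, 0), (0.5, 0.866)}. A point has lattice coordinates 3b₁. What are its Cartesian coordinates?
(3, 0)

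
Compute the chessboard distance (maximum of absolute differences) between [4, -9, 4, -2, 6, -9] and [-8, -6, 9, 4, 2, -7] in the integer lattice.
12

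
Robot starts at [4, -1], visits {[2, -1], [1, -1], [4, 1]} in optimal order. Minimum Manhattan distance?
7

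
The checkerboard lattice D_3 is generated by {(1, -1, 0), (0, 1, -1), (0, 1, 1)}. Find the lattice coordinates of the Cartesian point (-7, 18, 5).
-7b₁ + 3b₂ + 8b₃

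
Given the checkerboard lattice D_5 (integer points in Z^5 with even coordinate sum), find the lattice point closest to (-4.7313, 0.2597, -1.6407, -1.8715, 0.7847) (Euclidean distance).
(-5, 0, -2, -2, 1)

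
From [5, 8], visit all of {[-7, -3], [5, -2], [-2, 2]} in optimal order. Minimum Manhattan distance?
31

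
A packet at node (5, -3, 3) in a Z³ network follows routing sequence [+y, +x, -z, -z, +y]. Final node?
(6, -1, 1)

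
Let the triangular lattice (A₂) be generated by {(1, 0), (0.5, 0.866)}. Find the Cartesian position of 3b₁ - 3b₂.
(1.5, -2.598)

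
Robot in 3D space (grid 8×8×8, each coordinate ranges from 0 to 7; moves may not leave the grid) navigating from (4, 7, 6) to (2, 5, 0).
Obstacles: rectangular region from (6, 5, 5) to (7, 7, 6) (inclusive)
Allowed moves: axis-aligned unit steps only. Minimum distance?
10
(one shortest path: (4, 7, 6) → (3, 7, 6) → (2, 7, 6) → (2, 6, 6) → (2, 5, 6) → (2, 5, 5) → (2, 5, 4) → (2, 5, 3) → (2, 5, 2) → (2, 5, 1) → (2, 5, 0))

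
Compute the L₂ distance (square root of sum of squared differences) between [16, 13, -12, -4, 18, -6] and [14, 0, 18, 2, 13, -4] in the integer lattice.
33.7343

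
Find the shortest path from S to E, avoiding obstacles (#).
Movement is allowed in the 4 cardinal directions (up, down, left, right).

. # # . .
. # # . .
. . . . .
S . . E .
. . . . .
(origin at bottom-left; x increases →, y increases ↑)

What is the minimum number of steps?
3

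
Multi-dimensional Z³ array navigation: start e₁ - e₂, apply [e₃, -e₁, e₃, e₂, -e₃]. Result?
(0, 0, 1)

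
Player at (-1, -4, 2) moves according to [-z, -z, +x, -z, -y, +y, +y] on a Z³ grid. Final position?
(0, -3, -1)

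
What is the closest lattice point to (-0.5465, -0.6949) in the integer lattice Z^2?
(-1, -1)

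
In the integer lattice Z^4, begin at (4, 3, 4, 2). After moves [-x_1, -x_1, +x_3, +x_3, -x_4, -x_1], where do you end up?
(1, 3, 6, 1)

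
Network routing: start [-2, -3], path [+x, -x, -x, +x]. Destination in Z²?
(-2, -3)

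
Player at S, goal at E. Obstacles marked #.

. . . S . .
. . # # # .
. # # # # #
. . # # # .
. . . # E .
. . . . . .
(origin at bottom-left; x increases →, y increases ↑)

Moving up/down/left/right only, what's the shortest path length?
13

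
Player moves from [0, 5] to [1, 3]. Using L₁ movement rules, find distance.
3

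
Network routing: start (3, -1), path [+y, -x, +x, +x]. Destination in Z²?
(4, 0)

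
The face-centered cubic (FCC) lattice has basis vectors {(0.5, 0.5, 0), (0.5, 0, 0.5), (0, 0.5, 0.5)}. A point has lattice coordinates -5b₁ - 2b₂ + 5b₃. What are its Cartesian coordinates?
(-3.5, 0, 1.5)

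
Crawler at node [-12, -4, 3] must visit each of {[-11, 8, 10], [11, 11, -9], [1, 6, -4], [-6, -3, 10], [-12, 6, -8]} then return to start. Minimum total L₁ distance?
128
(one optimal route: (-12, -4, 3) → (-6, -3, 10) → (-11, 8, 10) → (1, 6, -4) → (11, 11, -9) → (-12, 6, -8) → (-12, -4, 3))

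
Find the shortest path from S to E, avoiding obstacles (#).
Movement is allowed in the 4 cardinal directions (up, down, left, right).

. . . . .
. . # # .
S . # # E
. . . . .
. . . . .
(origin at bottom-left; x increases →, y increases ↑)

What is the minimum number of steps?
6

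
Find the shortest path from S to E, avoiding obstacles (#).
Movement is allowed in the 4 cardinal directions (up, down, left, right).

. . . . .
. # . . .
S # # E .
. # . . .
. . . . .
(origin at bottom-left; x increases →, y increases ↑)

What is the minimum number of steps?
7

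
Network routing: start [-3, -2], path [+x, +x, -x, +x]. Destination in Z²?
(-1, -2)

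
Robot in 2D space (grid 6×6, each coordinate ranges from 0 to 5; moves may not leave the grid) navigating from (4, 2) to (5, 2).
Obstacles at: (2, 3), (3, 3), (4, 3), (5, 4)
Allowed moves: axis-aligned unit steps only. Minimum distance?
1
(one shortest path: (4, 2) → (5, 2))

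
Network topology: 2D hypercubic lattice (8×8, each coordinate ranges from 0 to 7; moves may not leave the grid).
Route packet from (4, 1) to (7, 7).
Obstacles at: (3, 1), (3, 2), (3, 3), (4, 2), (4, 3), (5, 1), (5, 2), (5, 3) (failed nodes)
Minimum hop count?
11
(one shortest path: (4, 1) → (4, 0) → (5, 0) → (6, 0) → (7, 0) → (7, 1) → (7, 2) → (7, 3) → (7, 4) → (7, 5) → (7, 6) → (7, 7))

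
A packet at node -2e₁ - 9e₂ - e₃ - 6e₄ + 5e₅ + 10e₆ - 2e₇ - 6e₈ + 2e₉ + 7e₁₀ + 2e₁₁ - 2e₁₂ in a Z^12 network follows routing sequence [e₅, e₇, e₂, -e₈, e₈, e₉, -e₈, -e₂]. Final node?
(-2, -9, -1, -6, 6, 10, -1, -7, 3, 7, 2, -2)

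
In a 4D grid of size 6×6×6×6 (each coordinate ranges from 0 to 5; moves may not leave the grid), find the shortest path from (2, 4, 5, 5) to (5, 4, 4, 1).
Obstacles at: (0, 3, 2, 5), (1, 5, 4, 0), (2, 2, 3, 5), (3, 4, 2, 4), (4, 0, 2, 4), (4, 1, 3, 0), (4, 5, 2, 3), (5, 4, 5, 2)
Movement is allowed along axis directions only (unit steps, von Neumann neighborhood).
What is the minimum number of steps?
8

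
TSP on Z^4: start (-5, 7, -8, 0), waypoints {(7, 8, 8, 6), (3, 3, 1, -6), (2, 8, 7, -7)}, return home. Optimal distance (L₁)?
94
(one optimal route: (-5, 7, -8, 0) → (7, 8, 8, 6) → (2, 8, 7, -7) → (3, 3, 1, -6) → (-5, 7, -8, 0))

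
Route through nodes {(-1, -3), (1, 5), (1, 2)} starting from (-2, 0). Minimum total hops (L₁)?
14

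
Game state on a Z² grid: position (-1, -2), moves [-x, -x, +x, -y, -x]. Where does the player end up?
(-3, -3)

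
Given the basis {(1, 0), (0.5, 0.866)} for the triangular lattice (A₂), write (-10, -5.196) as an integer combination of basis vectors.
-7b₁ - 6b₂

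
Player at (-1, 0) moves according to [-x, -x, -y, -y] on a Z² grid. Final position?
(-3, -2)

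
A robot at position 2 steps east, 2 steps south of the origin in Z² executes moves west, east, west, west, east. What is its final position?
(1, -2)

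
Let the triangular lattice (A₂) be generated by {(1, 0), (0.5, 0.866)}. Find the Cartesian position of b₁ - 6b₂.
(-2, -5.196)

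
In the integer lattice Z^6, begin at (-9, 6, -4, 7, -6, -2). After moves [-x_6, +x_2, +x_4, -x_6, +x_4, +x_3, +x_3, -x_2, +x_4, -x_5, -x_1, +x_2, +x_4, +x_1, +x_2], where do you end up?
(-9, 8, -2, 11, -7, -4)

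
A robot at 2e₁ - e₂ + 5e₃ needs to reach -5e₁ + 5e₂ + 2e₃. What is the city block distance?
16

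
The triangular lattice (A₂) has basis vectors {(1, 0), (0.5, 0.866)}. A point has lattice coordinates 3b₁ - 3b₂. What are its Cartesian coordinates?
(1.5, -2.598)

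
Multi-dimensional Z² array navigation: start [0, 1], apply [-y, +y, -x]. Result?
(-1, 1)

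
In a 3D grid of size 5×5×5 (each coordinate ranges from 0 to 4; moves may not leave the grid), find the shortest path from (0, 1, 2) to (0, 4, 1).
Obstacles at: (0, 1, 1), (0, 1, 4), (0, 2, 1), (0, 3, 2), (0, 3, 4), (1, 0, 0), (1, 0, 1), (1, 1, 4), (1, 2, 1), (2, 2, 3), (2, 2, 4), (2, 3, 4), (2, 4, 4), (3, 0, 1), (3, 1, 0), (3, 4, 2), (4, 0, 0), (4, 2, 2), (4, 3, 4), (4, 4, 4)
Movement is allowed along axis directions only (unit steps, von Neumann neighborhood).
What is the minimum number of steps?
6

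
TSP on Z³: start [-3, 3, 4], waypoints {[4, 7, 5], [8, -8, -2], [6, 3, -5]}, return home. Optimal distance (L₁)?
72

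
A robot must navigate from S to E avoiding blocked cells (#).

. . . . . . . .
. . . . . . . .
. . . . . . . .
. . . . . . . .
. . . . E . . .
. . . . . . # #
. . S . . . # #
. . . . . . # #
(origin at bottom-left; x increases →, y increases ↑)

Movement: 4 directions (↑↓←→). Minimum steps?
4
(one shortest path: (2, 1) → (3, 1) → (4, 1) → (4, 2) → (4, 3))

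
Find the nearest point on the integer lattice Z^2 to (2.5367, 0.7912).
(3, 1)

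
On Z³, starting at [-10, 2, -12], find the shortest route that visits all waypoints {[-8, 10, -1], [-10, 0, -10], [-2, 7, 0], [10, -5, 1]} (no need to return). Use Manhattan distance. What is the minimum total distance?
60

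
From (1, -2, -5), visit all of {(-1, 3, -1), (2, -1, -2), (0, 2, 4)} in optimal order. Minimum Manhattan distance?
20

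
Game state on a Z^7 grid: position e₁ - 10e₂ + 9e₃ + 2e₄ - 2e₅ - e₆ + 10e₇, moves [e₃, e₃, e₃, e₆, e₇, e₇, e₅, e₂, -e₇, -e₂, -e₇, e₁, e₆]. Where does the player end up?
(2, -10, 12, 2, -1, 1, 10)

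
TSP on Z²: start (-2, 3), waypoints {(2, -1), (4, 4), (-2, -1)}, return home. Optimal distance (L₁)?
22
(one optimal route: (-2, 3) → (4, 4) → (2, -1) → (-2, -1) → (-2, 3))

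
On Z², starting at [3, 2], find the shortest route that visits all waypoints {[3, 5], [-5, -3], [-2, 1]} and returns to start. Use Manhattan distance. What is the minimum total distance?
32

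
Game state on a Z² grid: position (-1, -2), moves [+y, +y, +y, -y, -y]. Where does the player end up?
(-1, -1)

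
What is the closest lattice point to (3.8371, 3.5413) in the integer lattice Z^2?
(4, 4)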